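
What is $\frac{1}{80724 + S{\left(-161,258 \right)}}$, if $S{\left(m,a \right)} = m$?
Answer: $\frac{1}{80563} \approx 1.2413 \cdot 10^{-5}$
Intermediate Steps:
$\frac{1}{80724 + S{\left(-161,258 \right)}} = \frac{1}{80724 - 161} = \frac{1}{80563}$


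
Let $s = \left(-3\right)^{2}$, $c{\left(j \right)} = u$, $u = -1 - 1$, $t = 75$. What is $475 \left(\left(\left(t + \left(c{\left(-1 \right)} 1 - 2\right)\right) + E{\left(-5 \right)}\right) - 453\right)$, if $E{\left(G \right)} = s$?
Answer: $-177175$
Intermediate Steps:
$u = -2$ ($u = -1 - 1 = -2$)
$c{\left(j \right)} = -2$
$s = 9$
$E{\left(G \right)} = 9$
$475 \left(\left(\left(t + \left(c{\left(-1 \right)} 1 - 2\right)\right) + E{\left(-5 \right)}\right) - 453\right) = 475 \left(\left(\left(75 - 4\right) + 9\right) - 453\right) = 475 \left(\left(71 + 9\right) - 453\right) = 475 \left(80 - 453\right) = 475 \left(-373\right) = -177175$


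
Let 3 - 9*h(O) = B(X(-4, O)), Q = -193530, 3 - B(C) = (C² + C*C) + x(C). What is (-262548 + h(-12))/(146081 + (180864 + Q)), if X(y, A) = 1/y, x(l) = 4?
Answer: -6301141/3201960 ≈ -1.9679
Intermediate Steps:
B(C) = -1 - 2*C² (B(C) = 3 - ((C² + C*C) + 4) = 3 - ((C² + C²) + 4) = 3 - (2*C² + 4) = 3 - (4 + 2*C²) = 3 + (-4 - 2*C²) = -1 - 2*C²)
h(O) = 11/24 (h(O) = ⅓ - (-1 - 2*(1/(-4))²)/9 = ⅓ - (-1 - 2*(-¼)²)/9 = ⅓ - (-1 - 2*1/16)/9 = ⅓ - (-1 - ⅛)/9 = ⅓ - ⅑*(-9/8) = ⅓ + ⅛ = 11/24)
(-262548 + h(-12))/(146081 + (180864 + Q)) = (-262548 + 11/24)/(146081 + (180864 - 193530)) = -6301141/(24*(146081 - 12666)) = -6301141/24/133415 = -6301141/24*1/133415 = -6301141/3201960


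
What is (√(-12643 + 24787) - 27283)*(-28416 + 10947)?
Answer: 476606727 - 69876*√759 ≈ 4.7468e+8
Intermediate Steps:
(√(-12643 + 24787) - 27283)*(-28416 + 10947) = (√12144 - 27283)*(-17469) = (4*√759 - 27283)*(-17469) = (-27283 + 4*√759)*(-17469) = 476606727 - 69876*√759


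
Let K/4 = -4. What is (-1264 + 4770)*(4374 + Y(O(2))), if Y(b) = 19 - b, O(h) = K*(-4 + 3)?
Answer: 15345762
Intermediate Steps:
K = -16 (K = 4*(-4) = -16)
O(h) = 16 (O(h) = -16*(-4 + 3) = -16*(-1) = 16)
(-1264 + 4770)*(4374 + Y(O(2))) = (-1264 + 4770)*(4374 + (19 - 1*16)) = 3506*(4374 + (19 - 16)) = 3506*(4374 + 3) = 3506*4377 = 15345762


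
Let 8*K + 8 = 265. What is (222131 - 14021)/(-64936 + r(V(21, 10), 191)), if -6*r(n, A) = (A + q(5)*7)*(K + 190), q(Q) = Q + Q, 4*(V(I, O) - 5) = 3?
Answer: -665952/238715 ≈ -2.7897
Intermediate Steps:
V(I, O) = 23/4 (V(I, O) = 5 + (¼)*3 = 5 + ¾ = 23/4)
K = 257/8 (K = -1 + (⅛)*265 = -1 + 265/8 = 257/8 ≈ 32.125)
q(Q) = 2*Q
r(n, A) = -62195/24 - 1777*A/48 (r(n, A) = -(A + (2*5)*7)*(257/8 + 190)/6 = -(A + 10*7)*1777/(6*8) = -(A + 70)*1777/(6*8) = -(70 + A)*1777/(6*8) = -(62195/4 + 1777*A/8)/6 = -62195/24 - 1777*A/48)
(222131 - 14021)/(-64936 + r(V(21, 10), 191)) = (222131 - 14021)/(-64936 + (-62195/24 - 1777/48*191)) = 208110/(-64936 + (-62195/24 - 339407/48)) = 208110/(-64936 - 154599/16) = 208110/(-1193575/16) = 208110*(-16/1193575) = -665952/238715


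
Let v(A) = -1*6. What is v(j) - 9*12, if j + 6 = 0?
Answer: -114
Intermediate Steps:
j = -6 (j = -6 + 0 = -6)
v(A) = -6
v(j) - 9*12 = -6 - 9*12 = -6 - 108 = -114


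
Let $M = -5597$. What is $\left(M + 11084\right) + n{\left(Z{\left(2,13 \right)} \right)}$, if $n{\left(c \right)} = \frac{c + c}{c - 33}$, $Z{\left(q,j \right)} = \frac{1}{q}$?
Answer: $\frac{356653}{65} \approx 5487.0$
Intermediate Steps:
$n{\left(c \right)} = \frac{2 c}{-33 + c}$
$\left(M + 11084\right) + n{\left(Z{\left(2,13 \right)} \right)} = \left(-5597 + 11084\right) + \frac{2}{2 \left(-33 + \frac{1}{2}\right)} = 5487 + 2 \cdot \frac{1}{2} \frac{1}{-33 + \frac{1}{2}} = 5487 + 2 \cdot \frac{1}{2} \frac{1}{- \frac{65}{2}} = 5487 + 2 \cdot \frac{1}{2} \left(- \frac{2}{65}\right) = 5487 - \frac{2}{65} = \frac{356653}{65}$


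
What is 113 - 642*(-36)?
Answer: 23225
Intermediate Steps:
113 - 642*(-36) = 113 - 107*(-216) = 113 + 23112 = 23225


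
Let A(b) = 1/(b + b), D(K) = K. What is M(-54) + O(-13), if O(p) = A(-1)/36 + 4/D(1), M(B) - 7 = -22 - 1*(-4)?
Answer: -505/72 ≈ -7.0139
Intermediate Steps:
M(B) = -11 (M(B) = 7 + (-22 - 1*(-4)) = 7 + (-22 + 4) = 7 - 18 = -11)
A(b) = 1/(2*b)
O(p) = 287/72 (O(p) = ((1/2)/(-1))/36 + 4/1 = ((1/2)*(-1))*(1/36) + 4*1 = -1/2*1/36 + 4 = -1/72 + 4 = 287/72)
M(-54) + O(-13) = -11 + 287/72 = -505/72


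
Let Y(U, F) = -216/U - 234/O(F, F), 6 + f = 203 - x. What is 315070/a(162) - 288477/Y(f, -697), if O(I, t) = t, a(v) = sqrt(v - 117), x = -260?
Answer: 10209810037/4846 + 63014*sqrt(5)/3 ≈ 2.1538e+6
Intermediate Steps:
a(v) = sqrt(-117 + v)
f = 457 (f = -6 + (203 - 1*(-260)) = -6 + (203 + 260) = -6 + 463 = 457)
Y(U, F) = -234/F - 216/U (Y(U, F) = -216/U - 234/F = -234/F - 216/U)
315070/a(162) - 288477/Y(f, -697) = 315070/(sqrt(-117 + 162)) - 288477/(-234/(-697) - 216/457) = 315070/(sqrt(45)) - 288477/(-234*(-1/697) - 216*1/457) = 315070/((3*sqrt(5))) - 288477/(234/697 - 216/457) = 315070*(sqrt(5)/15) - 288477/(-43614/318529) = 63014*sqrt(5)/3 - 288477*(-318529/43614) = 63014*sqrt(5)/3 + 10209810037/4846 = 10209810037/4846 + 63014*sqrt(5)/3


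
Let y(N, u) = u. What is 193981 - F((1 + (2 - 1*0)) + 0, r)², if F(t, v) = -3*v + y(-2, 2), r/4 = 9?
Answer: 182745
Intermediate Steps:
r = 36 (r = 4*9 = 36)
F(t, v) = 2 - 3*v (F(t, v) = -3*v + 2 = 2 - 3*v)
193981 - F((1 + (2 - 1*0)) + 0, r)² = 193981 - (2 - 3*36)² = 193981 - (2 - 108)² = 193981 - 1*(-106)² = 193981 - 1*11236 = 193981 - 11236 = 182745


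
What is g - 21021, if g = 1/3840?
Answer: -80720639/3840 ≈ -21021.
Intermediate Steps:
g = 1/3840 ≈ 0.00026042
g - 21021 = 1/3840 - 21021 = -80720639/3840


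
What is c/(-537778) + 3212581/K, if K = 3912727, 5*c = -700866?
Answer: 5690287123336/5260446251515 ≈ 1.0817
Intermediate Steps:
c = -700866/5 (c = (⅕)*(-700866) = -700866/5 ≈ -1.4017e+5)
c/(-537778) + 3212581/K = -700866/5/(-537778) + 3212581/3912727 = -700866/5*(-1/537778) + 3212581*(1/3912727) = 350433/1344445 + 3212581/3912727 = 5690287123336/5260446251515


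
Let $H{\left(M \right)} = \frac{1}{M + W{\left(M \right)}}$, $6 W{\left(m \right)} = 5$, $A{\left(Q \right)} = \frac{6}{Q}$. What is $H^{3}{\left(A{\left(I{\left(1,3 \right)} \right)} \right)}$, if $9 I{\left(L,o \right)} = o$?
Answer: $\frac{216}{1442897} \approx 0.0001497$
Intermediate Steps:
$I{\left(L,o \right)} = \frac{o}{9}$
$W{\left(m \right)} = \frac{5}{6}$ ($W{\left(m \right)} = \frac{1}{6} \cdot 5 = \frac{5}{6}$)
$H{\left(M \right)} = \frac{1}{\frac{5}{6} + M}$ ($H{\left(M \right)} = \frac{1}{M + \frac{5}{6}} = \frac{1}{\frac{5}{6} + M}$)
$H^{3}{\left(A{\left(I{\left(1,3 \right)} \right)} \right)} = \left(\frac{6}{5 + 6 \frac{6}{\frac{1}{9} \cdot 3}}\right)^{3} = \left(\frac{6}{5 + 6 \cdot 6 \frac{1}{\frac{1}{3}}}\right)^{3} = \left(\frac{6}{5 + 6 \cdot 6 \cdot 3}\right)^{3} = \left(\frac{6}{5 + 6 \cdot 18}\right)^{3} = \left(\frac{6}{5 + 108}\right)^{3} = \left(\frac{6}{113}\right)^{3} = \frac{216}{1442897}$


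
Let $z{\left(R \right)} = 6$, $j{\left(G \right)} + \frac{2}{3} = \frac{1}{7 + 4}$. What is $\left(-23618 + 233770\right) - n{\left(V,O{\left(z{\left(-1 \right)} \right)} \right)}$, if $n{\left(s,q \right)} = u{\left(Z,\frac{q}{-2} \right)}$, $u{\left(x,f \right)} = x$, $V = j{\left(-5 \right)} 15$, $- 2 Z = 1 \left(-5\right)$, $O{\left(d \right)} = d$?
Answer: $\frac{420299}{2} \approx 2.1015 \cdot 10^{5}$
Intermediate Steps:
$j{\left(G \right)} = - \frac{19}{33}$ ($j{\left(G \right)} = - \frac{2}{3} + \frac{1}{7 + 4} = - \frac{2}{3} + \frac{1}{11} = - \frac{19}{33}$)
$Z = \frac{5}{2}$ ($Z = - \frac{1 \left(-5\right)}{2} = \left(- \frac{1}{2}\right) \left(-5\right) = \frac{5}{2} \approx 2.5$)
$V = - \frac{95}{11}$ ($V = \left(- \frac{19}{33}\right) 15 = - \frac{95}{11} \approx -8.6364$)
$n{\left(s,q \right)} = \frac{5}{2}$
$\left(-23618 + 233770\right) - n{\left(V,O{\left(z{\left(-1 \right)} \right)} \right)} = \left(-23618 + 233770\right) - \frac{5}{2} = 210152 - \frac{5}{2} = \frac{420299}{2}$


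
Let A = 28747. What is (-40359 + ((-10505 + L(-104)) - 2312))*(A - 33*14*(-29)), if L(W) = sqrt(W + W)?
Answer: -2241102520 + 168580*I*sqrt(13) ≈ -2.2411e+9 + 6.0782e+5*I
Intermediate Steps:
L(W) = sqrt(2)*sqrt(W) (L(W) = sqrt(2*W) = sqrt(2)*sqrt(W))
(-40359 + ((-10505 + L(-104)) - 2312))*(A - 33*14*(-29)) = (-40359 + ((-10505 + sqrt(2)*sqrt(-104)) - 2312))*(28747 - 33*14*(-29)) = (-40359 + ((-10505 + sqrt(2)*(2*I*sqrt(26))) - 2312))*(28747 - 462*(-29)) = (-40359 + ((-10505 + 4*I*sqrt(13)) - 2312))*(28747 + 13398) = (-40359 + (-12817 + 4*I*sqrt(13)))*42145 = (-53176 + 4*I*sqrt(13))*42145 = -2241102520 + 168580*I*sqrt(13)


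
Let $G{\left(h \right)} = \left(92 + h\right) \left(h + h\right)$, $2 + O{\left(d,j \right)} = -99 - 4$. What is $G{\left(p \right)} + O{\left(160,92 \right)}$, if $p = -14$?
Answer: $-2289$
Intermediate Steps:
$O{\left(d,j \right)} = -105$ ($O{\left(d,j \right)} = -2 - 103 = -105$)
$G{\left(h \right)} = 2 h \left(92 + h\right)$ ($G{\left(h \right)} = \left(92 + h\right) 2 h = 2 h \left(92 + h\right)$)
$G{\left(p \right)} + O{\left(160,92 \right)} = 2 \left(-14\right) \left(92 - 14\right) - 105 = 2 \left(-14\right) 78 - 105 = -2184 - 105 = -2289$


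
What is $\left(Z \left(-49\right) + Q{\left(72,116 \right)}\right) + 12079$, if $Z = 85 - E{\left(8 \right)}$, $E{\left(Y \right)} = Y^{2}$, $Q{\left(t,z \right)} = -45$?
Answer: $11005$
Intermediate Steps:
$Z = 21$ ($Z = 85 - 8^{2} = 85 - 64 = 21$)
$\left(Z \left(-49\right) + Q{\left(72,116 \right)}\right) + 12079 = \left(21 \left(-49\right) - 45\right) + 12079 = \left(-1029 - 45\right) + 12079 = -1074 + 12079 = 11005$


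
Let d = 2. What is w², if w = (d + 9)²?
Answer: 14641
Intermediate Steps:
w = 121 (w = (2 + 9)² = 11² = 121)
w² = 121² = 14641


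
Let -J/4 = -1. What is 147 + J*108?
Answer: 579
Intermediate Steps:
J = 4 (J = -4*(-1) = 4)
147 + J*108 = 147 + 4*108 = 147 + 432 = 579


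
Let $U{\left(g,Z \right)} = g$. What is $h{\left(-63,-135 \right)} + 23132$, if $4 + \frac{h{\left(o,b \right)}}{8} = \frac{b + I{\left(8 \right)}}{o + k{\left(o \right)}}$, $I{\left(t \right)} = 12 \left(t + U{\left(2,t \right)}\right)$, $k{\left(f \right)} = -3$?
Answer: $\frac{254120}{11} \approx 23102.0$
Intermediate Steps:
$I{\left(t \right)} = 24 + 12 t$ ($I{\left(t \right)} = 12 \left(t + 2\right) = 12 \left(2 + t\right) = 24 + 12 t$)
$h{\left(o,b \right)} = -32 + \frac{8 \left(120 + b\right)}{-3 + o}$ ($h{\left(o,b \right)} = -32 + 8 \frac{b + \left(24 + 12 \cdot 8\right)}{o - 3} = -32 + 8 \frac{b + \left(24 + 96\right)}{-3 + o} = -32 + 8 \frac{b + 120}{-3 + o} = -32 + 8 \frac{120 + b}{-3 + o} = -32 + \frac{8 \left(120 + b\right)}{-3 + o}$)
$h{\left(-63,-135 \right)} + 23132 = \frac{8 \left(132 - 135 - -252\right)}{-3 - 63} + 23132 = \frac{8 \left(132 - 135 + 252\right)}{-66} + 23132 = 8 \left(- \frac{1}{66}\right) 249 + 23132 = - \frac{332}{11} + 23132 = \frac{254120}{11}$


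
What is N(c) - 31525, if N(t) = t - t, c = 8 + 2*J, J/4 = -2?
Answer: -31525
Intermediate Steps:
J = -8 (J = 4*(-2) = -8)
c = -8 (c = 8 + 2*(-8) = 8 - 16 = -8)
N(t) = 0
N(c) - 31525 = 0 - 31525 = -31525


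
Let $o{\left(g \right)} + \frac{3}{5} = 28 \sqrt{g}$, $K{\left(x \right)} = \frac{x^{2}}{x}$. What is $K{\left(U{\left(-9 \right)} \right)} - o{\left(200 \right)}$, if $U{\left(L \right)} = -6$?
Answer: $- \frac{27}{5} - 280 \sqrt{2} \approx -401.38$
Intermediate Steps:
$K{\left(x \right)} = x$
$o{\left(g \right)} = - \frac{3}{5} + 28 \sqrt{g}$
$K{\left(U{\left(-9 \right)} \right)} - o{\left(200 \right)} = -6 - \left(- \frac{3}{5} + 28 \sqrt{200}\right) = -6 - \left(- \frac{3}{5} + 28 \cdot 10 \sqrt{2}\right) = -6 - \left(- \frac{3}{5} + 280 \sqrt{2}\right) = -6 + \left(\frac{3}{5} - 280 \sqrt{2}\right) = - \frac{27}{5} - 280 \sqrt{2}$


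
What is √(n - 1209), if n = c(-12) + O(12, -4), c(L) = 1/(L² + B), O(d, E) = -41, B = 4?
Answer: I*√6844963/74 ≈ 35.355*I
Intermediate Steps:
c(L) = 1/(4 + L²) (c(L) = 1/(L² + 4) = 1/(4 + L²))
n = -6067/148 (n = 1/(4 + (-12)²) - 41 = 1/(4 + 144) - 41 = 1/148 - 41 = -6067/148 ≈ -40.993)
√(n - 1209) = √(-6067/148 - 1209) = √(-184999/148) = I*√6844963/74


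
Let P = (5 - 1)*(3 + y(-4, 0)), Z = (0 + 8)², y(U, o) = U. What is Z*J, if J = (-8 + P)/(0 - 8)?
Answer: 96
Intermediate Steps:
Z = 64 (Z = 8² = 64)
P = -4 (P = (5 - 1)*(3 - 4) = 4*(-1) = -4)
J = 3/2 (J = (-8 - 4)/(0 - 8) = -12/(-8) = -12*(-⅛) = 3/2 ≈ 1.5000)
Z*J = 64*(3/2) = 96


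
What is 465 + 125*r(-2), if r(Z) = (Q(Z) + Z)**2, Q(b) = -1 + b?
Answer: 3590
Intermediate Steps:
r(Z) = (-1 + 2*Z)**2 (r(Z) = ((-1 + Z) + Z)**2 = (-1 + 2*Z)**2)
465 + 125*r(-2) = 465 + 125*(-1 + 2*(-2))**2 = 465 + 125*(-1 - 4)**2 = 465 + 125*(-5)**2 = 465 + 125*25 = 465 + 3125 = 3590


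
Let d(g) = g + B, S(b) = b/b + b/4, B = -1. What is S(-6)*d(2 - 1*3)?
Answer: 1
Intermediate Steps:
S(b) = 1 + b/4 (S(b) = 1 + b*(1/4) = 1 + b/4)
d(g) = -1 + g (d(g) = g - 1 = -1 + g)
S(-6)*d(2 - 1*3) = (1 + (1/4)*(-6))*(-1 + (2 - 1*3)) = (1 - 3/2)*(-1 + (2 - 3)) = -(-1 - 1)/2 = -1/2*(-2) = 1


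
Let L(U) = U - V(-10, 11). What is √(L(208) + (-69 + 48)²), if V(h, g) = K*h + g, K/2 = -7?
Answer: √498 ≈ 22.316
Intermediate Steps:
K = -14 (K = 2*(-7) = -14)
V(h, g) = g - 14*h (V(h, g) = -14*h + g = g - 14*h)
L(U) = -151 + U (L(U) = U - (11 - 14*(-10)) = U - (11 + 140) = U - 1*151 = U - 151 = -151 + U)
√(L(208) + (-69 + 48)²) = √((-151 + 208) + (-69 + 48)²) = √(57 + (-21)²) = √(57 + 441) = √498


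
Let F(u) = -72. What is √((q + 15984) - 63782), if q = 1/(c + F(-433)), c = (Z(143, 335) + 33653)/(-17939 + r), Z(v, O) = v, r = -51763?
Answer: I*√305024691703232870/2526170 ≈ 218.63*I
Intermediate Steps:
c = -16898/34851 (c = (143 + 33653)/(-17939 - 51763) = 33796/(-69702) = 33796*(-1/69702) = -16898/34851 ≈ -0.48486)
q = -34851/2526170 (q = 1/(-16898/34851 - 72) = 1/(-2526170/34851) = -34851/2526170 ≈ -0.013796)
√((q + 15984) - 63782) = √((-34851/2526170 + 15984) - 63782) = √(40378266429/2526170 - 63782) = √(-120745908511/2526170) = I*√305024691703232870/2526170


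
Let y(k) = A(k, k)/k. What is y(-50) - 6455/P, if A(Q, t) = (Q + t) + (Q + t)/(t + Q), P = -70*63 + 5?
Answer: 151769/44050 ≈ 3.4454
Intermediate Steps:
P = -4405 (P = -4410 + 5 = -4405)
A(Q, t) = 1 + Q + t (A(Q, t) = (Q + t) + (Q + t)/(Q + t) = (Q + t) + 1 = 1 + Q + t)
y(k) = (1 + 2*k)/k (y(k) = (1 + k + k)/k = (1 + 2*k)/k)
y(-50) - 6455/P = (2 + 1/(-50)) - 6455/(-4405) = (2 - 1/50) - 6455*(-1/4405) = 99/50 + 1291/881 = 151769/44050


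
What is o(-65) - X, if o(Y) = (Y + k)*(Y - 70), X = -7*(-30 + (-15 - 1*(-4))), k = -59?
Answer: 16453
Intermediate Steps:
X = 287 (X = -7*(-30 + (-15 + 4)) = -7*(-30 - 11) = -7*(-41) = 287)
o(Y) = (-70 + Y)*(-59 + Y) (o(Y) = (Y - 59)*(Y - 70) = (-59 + Y)*(-70 + Y) = (-70 + Y)*(-59 + Y))
o(-65) - X = (4130 + (-65)² - 129*(-65)) - 1*287 = (4130 + 4225 + 8385) - 287 = 16740 - 287 = 16453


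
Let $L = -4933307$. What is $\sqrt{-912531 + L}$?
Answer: $i \sqrt{5845838} \approx 2417.8 i$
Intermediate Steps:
$\sqrt{-912531 + L} = \sqrt{-912531 - 4933307} = \sqrt{-5845838} = i \sqrt{5845838}$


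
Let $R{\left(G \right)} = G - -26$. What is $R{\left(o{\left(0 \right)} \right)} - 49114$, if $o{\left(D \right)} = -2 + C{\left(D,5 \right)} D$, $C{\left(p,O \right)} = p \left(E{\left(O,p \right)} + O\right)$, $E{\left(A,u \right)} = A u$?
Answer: $-49090$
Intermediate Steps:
$C{\left(p,O \right)} = p \left(O + O p\right)$ ($C{\left(p,O \right)} = p \left(O p + O\right) = p \left(O + O p\right)$)
$o{\left(D \right)} = -2 + 5 D^{2} \left(1 + D\right)$ ($o{\left(D \right)} = -2 + 5 D \left(1 + D\right) D = -2 + 5 D^{2} \left(1 + D\right)$)
$R{\left(G \right)} = 26 + G$ ($R{\left(G \right)} = G + 26 = 26 + G$)
$R{\left(o{\left(0 \right)} \right)} - 49114 = \left(26 - \left(2 - 5 \cdot 0^{2} \left(1 + 0\right)\right)\right) - 49114 = \left(26 - \left(2 + 0 \cdot 1\right)\right) - 49114 = \left(26 + \left(-2 + 0\right)\right) - 49114 = \left(26 - 2\right) - 49114 = 24 - 49114 = -49090$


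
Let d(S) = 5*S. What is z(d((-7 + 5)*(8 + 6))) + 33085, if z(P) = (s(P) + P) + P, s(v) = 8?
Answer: 32813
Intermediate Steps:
z(P) = 8 + 2*P (z(P) = (8 + P) + P = 8 + 2*P)
z(d((-7 + 5)*(8 + 6))) + 33085 = (8 + 2*(5*((-7 + 5)*(8 + 6)))) + 33085 = (8 + 2*(5*(-2*14))) + 33085 = (8 + 2*(5*(-28))) + 33085 = (8 + 2*(-140)) + 33085 = (8 - 280) + 33085 = -272 + 33085 = 32813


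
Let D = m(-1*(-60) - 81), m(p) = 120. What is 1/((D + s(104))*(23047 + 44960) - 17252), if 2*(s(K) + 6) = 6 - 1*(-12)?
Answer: 1/8347609 ≈ 1.1979e-7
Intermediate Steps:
D = 120
s(K) = 3 (s(K) = -6 + (6 - 1*(-12))/2 = -6 + (6 + 12)/2 = -6 + (½)*18 = -6 + 9 = 3)
1/((D + s(104))*(23047 + 44960) - 17252) = 1/((120 + 3)*(23047 + 44960) - 17252) = 1/(123*68007 - 17252) = 1/(8364861 - 17252) = 1/8347609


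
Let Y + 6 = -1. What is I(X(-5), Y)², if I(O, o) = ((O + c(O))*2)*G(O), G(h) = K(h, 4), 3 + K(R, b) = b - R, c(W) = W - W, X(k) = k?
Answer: 3600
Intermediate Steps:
Y = -7 (Y = -6 - 1 = -7)
c(W) = 0
K(R, b) = -3 + b - R (K(R, b) = -3 + (b - R) = -3 + b - R)
G(h) = 1 - h (G(h) = -3 + 4 - h = 1 - h)
I(O, o) = 2*O*(1 - O) (I(O, o) = ((O + 0)*2)*(1 - O) = (O*2)*(1 - O) = (2*O)*(1 - O) = 2*O*(1 - O))
I(X(-5), Y)² = (2*(-5)*(1 - 1*(-5)))² = (2*(-5)*(1 + 5))² = (2*(-5)*6)² = (-60)² = 3600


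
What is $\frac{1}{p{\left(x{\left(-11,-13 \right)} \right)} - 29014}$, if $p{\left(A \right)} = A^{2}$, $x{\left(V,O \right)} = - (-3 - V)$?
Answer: $- \frac{1}{28950} \approx -3.4542 \cdot 10^{-5}$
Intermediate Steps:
$x{\left(V,O \right)} = 3 + V$
$\frac{1}{p{\left(x{\left(-11,-13 \right)} \right)} - 29014} = \frac{1}{\left(3 - 11\right)^{2} - 29014} = \frac{1}{\left(-8\right)^{2} - 29014} = \frac{1}{64 - 29014} = \frac{1}{-28950} = - \frac{1}{28950}$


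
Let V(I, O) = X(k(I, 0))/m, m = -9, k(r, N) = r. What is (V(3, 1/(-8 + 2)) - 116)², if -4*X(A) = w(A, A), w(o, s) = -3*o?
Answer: 216225/16 ≈ 13514.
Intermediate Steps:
X(A) = 3*A/4 (X(A) = -(-3)*A/4 = 3*A/4)
V(I, O) = -I/12 (V(I, O) = (3*I/4)/(-9) = (3*I/4)*(-⅑) = -I/12)
(V(3, 1/(-8 + 2)) - 116)² = (-1/12*3 - 116)² = (-¼ - 116)² = (-465/4)² = 216225/16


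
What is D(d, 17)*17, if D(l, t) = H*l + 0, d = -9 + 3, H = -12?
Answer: 1224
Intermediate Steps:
d = -6
D(l, t) = -12*l (D(l, t) = -12*l + 0 = -12*l)
D(d, 17)*17 = -12*(-6)*17 = 72*17 = 1224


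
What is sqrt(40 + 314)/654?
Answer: sqrt(354)/654 ≈ 0.028769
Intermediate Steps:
sqrt(40 + 314)/654 = sqrt(354)*(1/654) = sqrt(354)/654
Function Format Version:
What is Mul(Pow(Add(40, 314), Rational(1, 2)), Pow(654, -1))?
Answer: Mul(Rational(1, 654), Pow(354, Rational(1, 2))) ≈ 0.028769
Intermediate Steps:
Mul(Pow(Add(40, 314), Rational(1, 2)), Pow(654, -1)) = Mul(Pow(354, Rational(1, 2)), Rational(1, 654)) = Mul(Rational(1, 654), Pow(354, Rational(1, 2)))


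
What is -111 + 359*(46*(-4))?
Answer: -66167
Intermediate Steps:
-111 + 359*(46*(-4)) = -111 + 359*(-184) = -111 - 66056 = -66167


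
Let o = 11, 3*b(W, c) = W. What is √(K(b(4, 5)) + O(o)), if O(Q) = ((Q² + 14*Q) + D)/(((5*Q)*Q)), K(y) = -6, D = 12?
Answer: I*√16715/55 ≈ 2.3507*I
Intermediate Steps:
b(W, c) = W/3
O(Q) = (12 + Q² + 14*Q)/(5*Q²) (O(Q) = ((Q² + 14*Q) + 12)/(((5*Q)*Q)) = (12 + Q² + 14*Q)/((5*Q²)) = (12 + Q² + 14*Q)*(1/(5*Q²)) = (12 + Q² + 14*Q)/(5*Q²))
√(K(b(4, 5)) + O(o)) = √(-6 + (⅕)*(12 + 11² + 14*11)/11²) = √(-6 + (⅕)*(1/121)*(12 + 121 + 154)) = √(-6 + (⅕)*(1/121)*287) = √(-6 + 287/605) = √(-3343/605) = I*√16715/55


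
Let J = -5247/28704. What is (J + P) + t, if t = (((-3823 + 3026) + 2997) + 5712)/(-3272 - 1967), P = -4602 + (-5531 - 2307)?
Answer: -47973973839/3855904 ≈ -12442.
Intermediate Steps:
P = -12440 (P = -4602 - 7838 = -12440)
J = -1749/9568 (J = -5247*1/28704 = -1749/9568 ≈ -0.18280)
t = -7912/5239 (t = ((-797 + 2997) + 5712)/(-5239) = (2200 + 5712)*(-1/5239) = 7912*(-1/5239) = -7912/5239 ≈ -1.5102)
(J + P) + t = (-1749/9568 - 12440) - 7912/5239 = -119027669/9568 - 7912/5239 = -47973973839/3855904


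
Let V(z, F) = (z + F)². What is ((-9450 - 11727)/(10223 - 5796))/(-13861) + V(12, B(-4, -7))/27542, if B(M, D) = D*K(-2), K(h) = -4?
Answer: 49381746067/845025011837 ≈ 0.058438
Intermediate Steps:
B(M, D) = -4*D (B(M, D) = D*(-4) = -4*D)
V(z, F) = (F + z)²
((-9450 - 11727)/(10223 - 5796))/(-13861) + V(12, B(-4, -7))/27542 = ((-9450 - 11727)/(10223 - 5796))/(-13861) + (-4*(-7) + 12)²/27542 = -21177/4427*(-1/13861) + (28 + 12)²*(1/27542) = -21177*1/4427*(-1/13861) + 40²*(1/27542) = -21177/4427*(-1/13861) + 1600*(1/27542) = 21177/61362647 + 800/13771 = 49381746067/845025011837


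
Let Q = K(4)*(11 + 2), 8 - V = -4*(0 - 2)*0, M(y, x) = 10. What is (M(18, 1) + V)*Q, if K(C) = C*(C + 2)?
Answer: 5616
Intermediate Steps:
K(C) = C*(2 + C)
V = 8 (V = 8 - (-4*(0 - 2))*0 = 8 - (-4*(-2))*0 = 8 - 8*0 = 8 - 1*0 = 8 + 0 = 8)
Q = 312 (Q = (4*(2 + 4))*(11 + 2) = (4*6)*13 = 24*13 = 312)
(M(18, 1) + V)*Q = (10 + 8)*312 = 18*312 = 5616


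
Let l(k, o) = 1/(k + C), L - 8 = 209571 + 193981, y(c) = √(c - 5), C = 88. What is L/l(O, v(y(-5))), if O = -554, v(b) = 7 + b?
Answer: -188058960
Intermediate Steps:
y(c) = √(-5 + c)
L = 403560 (L = 8 + (209571 + 193981) = 8 + 403552 = 403560)
l(k, o) = 1/(88 + k) (l(k, o) = 1/(k + 88) = 1/(88 + k))
L/l(O, v(y(-5))) = 403560/(1/(88 - 554)) = 403560/(1/(-466)) = 403560/(-1/466) = 403560*(-466) = -188058960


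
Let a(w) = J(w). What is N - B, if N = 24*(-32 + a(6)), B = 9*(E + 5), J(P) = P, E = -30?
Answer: -399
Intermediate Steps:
a(w) = w
B = -225 (B = 9*(-30 + 5) = 9*(-25) = -225)
N = -624 (N = 24*(-32 + 6) = 24*(-26) = -624)
N - B = -624 - 1*(-225) = -624 + 225 = -399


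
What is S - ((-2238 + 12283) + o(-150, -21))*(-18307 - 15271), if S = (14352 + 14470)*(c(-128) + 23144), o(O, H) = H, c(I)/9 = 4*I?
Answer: 870830464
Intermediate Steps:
c(I) = 36*I (c(I) = 9*(4*I) = 36*I)
S = 534244592 (S = (14352 + 14470)*(36*(-128) + 23144) = 28822*(-4608 + 23144) = 28822*18536 = 534244592)
S - ((-2238 + 12283) + o(-150, -21))*(-18307 - 15271) = 534244592 - ((-2238 + 12283) - 21)*(-18307 - 15271) = 534244592 - (10045 - 21)*(-33578) = 534244592 - 10024*(-33578) = 534244592 - 1*(-336585872) = 534244592 + 336585872 = 870830464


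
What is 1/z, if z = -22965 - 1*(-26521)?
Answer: 1/3556 ≈ 0.00028121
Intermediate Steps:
z = 3556 (z = -22965 + 26521 = 3556)
1/z = 1/3556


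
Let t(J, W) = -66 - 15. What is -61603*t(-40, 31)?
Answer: 4989843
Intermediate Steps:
t(J, W) = -81
-61603*t(-40, 31) = -61603/(1/(-81)) = -61603/(-1/81) = -61603*(-81) = 4989843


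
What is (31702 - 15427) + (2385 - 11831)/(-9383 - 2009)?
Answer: 92707123/5696 ≈ 16276.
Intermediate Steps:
(31702 - 15427) + (2385 - 11831)/(-9383 - 2009) = 16275 - 9446/(-11392) = 16275 - 9446*(-1/11392) = 16275 + 4723/5696 = 92707123/5696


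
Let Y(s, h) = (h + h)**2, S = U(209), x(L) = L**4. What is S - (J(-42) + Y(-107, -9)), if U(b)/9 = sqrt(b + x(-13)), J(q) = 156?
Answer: -480 + 9*sqrt(28770) ≈ 1046.6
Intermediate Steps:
U(b) = 9*sqrt(28561 + b) (U(b) = 9*sqrt(b + (-13)**4) = 9*sqrt(b + 28561) = 9*sqrt(28561 + b))
S = 9*sqrt(28770) (S = 9*sqrt(28561 + 209) = 9*sqrt(28770) ≈ 1526.6)
Y(s, h) = 4*h**2 (Y(s, h) = (2*h)**2 = 4*h**2)
S - (J(-42) + Y(-107, -9)) = 9*sqrt(28770) - (156 + 4*(-9)**2) = 9*sqrt(28770) - (156 + 4*81) = 9*sqrt(28770) - (156 + 324) = 9*sqrt(28770) - 1*480 = 9*sqrt(28770) - 480 = -480 + 9*sqrt(28770)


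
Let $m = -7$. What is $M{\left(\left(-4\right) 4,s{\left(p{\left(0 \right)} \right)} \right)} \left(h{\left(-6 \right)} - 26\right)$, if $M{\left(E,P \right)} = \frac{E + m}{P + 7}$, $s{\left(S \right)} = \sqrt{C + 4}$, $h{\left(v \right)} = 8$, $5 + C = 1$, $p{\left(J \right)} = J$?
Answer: $\frac{414}{7} \approx 59.143$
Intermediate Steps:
$C = -4$ ($C = -5 + 1 = -4$)
$s{\left(S \right)} = 0$ ($s{\left(S \right)} = \sqrt{-4 + 4} = \sqrt{0} = 0$)
$M{\left(E,P \right)} = \frac{-7 + E}{7 + P}$ ($M{\left(E,P \right)} = \frac{E - 7}{P + 7} = \frac{-7 + E}{7 + P}$)
$M{\left(\left(-4\right) 4,s{\left(p{\left(0 \right)} \right)} \right)} \left(h{\left(-6 \right)} - 26\right) = \frac{-7 - 16}{7 + 0} \left(8 - 26\right) = \frac{-7 - 16}{7} \left(-18\right) = \frac{1}{7} \left(-23\right) \left(-18\right) = \left(- \frac{23}{7}\right) \left(-18\right) = \frac{414}{7}$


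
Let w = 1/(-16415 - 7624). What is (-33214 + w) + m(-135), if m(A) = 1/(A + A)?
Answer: -23952943081/721170 ≈ -33214.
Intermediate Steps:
w = -1/24039 (w = 1/(-24039) = -1/24039 ≈ -4.1599e-5)
m(A) = 1/(2*A)
(-33214 + w) + m(-135) = (-33214 - 1/24039) + (1/2)/(-135) = -798431347/24039 + (1/2)*(-1/135) = -798431347/24039 - 1/270 = -23952943081/721170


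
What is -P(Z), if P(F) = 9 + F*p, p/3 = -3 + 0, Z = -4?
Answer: -45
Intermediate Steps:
p = -9 (p = 3*(-3 + 0) = 3*(-3) = -9)
P(F) = 9 - 9*F (P(F) = 9 + F*(-9) = 9 - 9*F)
-P(Z) = -(9 - 9*(-4)) = -(9 + 36) = -1*45 = -45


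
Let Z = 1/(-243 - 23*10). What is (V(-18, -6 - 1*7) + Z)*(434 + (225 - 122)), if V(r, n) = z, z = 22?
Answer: 5587485/473 ≈ 11813.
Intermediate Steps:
V(r, n) = 22
Z = -1/473 (Z = 1/(-243 - 230) = 1/(-473) = -1/473 ≈ -0.0021142)
(V(-18, -6 - 1*7) + Z)*(434 + (225 - 122)) = (22 - 1/473)*(434 + (225 - 122)) = 10405*(434 + 103)/473 = (10405/473)*537 = 5587485/473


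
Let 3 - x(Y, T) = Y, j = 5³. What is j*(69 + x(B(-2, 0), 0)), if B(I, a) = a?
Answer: 9000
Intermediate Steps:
j = 125
x(Y, T) = 3 - Y
j*(69 + x(B(-2, 0), 0)) = 125*(69 + (3 - 1*0)) = 125*(69 + (3 + 0)) = 125*(69 + 3) = 125*72 = 9000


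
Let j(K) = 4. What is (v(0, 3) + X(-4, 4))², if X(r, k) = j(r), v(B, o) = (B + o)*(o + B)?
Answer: 169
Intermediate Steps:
v(B, o) = (B + o)² (v(B, o) = (B + o)*(B + o) = (B + o)²)
X(r, k) = 4
(v(0, 3) + X(-4, 4))² = ((0 + 3)² + 4)² = (3² + 4)² = (9 + 4)² = 13² = 169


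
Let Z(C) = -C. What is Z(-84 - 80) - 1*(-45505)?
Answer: 45669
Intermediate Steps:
Z(-84 - 80) - 1*(-45505) = -(-84 - 80) - 1*(-45505) = -1*(-164) + 45505 = 164 + 45505 = 45669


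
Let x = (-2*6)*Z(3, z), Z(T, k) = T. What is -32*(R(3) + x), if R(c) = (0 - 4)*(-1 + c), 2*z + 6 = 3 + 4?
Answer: 1408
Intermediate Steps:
z = ½ (z = -3 + (3 + 4)/2 = -3 + (½)*7 = -3 + 7/2 = ½ ≈ 0.50000)
R(c) = 4 - 4*c (R(c) = -4*(-1 + c) = 4 - 4*c)
x = -36 (x = -2*6*3 = -12*3 = -36)
-32*(R(3) + x) = -32*((4 - 4*3) - 36) = -32*((4 - 12) - 36) = -32*(-8 - 36) = -32*(-44) = 1408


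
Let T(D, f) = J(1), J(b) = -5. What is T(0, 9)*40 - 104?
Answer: -304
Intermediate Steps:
T(D, f) = -5
T(0, 9)*40 - 104 = -5*40 - 104 = -200 - 104 = -304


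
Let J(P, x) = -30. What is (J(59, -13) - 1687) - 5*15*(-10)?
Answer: -967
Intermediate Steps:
(J(59, -13) - 1687) - 5*15*(-10) = (-30 - 1687) - 5*15*(-10) = -1717 - 75*(-10) = -1717 + 750 = -967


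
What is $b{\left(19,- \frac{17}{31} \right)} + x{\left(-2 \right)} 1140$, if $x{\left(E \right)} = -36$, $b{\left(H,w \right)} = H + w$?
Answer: $- \frac{1271668}{31} \approx -41022.0$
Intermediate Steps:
$b{\left(19,- \frac{17}{31} \right)} + x{\left(-2 \right)} 1140 = \left(19 - \frac{17}{31}\right) - 41040 = \frac{572}{31} - 41040 = - \frac{1271668}{31}$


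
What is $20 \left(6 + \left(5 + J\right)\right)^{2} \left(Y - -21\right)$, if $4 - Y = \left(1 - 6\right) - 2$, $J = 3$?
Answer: $125440$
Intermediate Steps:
$Y = 11$ ($Y = 4 - \left(\left(1 - 6\right) - 2\right) = 4 - \left(-5 - 2\right) = 4 - -7 = 4 + 7 = 11$)
$20 \left(6 + \left(5 + J\right)\right)^{2} \left(Y - -21\right) = 20 \left(6 + \left(5 + 3\right)\right)^{2} \left(11 - -21\right) = 20 \left(6 + 8\right)^{2} \left(11 + 21\right) = 20 \cdot 14^{2} \cdot 32 = 20 \cdot 196 \cdot 32 = 3920 \cdot 32 = 125440$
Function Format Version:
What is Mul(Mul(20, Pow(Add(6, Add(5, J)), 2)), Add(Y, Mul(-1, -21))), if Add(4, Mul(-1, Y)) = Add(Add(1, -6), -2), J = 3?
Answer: 125440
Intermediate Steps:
Y = 11 (Y = Add(4, Mul(-1, Add(Add(1, -6), -2))) = Add(4, Mul(-1, Add(-5, -2))) = Add(4, Mul(-1, -7)) = Add(4, 7) = 11)
Mul(Mul(20, Pow(Add(6, Add(5, J)), 2)), Add(Y, Mul(-1, -21))) = Mul(Mul(20, Pow(Add(6, Add(5, 3)), 2)), Add(11, Mul(-1, -21))) = Mul(Mul(20, Pow(Add(6, 8), 2)), Add(11, 21)) = Mul(Mul(20, Pow(14, 2)), 32) = Mul(Mul(20, 196), 32) = Mul(3920, 32) = 125440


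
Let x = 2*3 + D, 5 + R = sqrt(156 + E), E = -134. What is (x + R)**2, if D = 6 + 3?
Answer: (10 + sqrt(22))**2 ≈ 215.81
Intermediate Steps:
D = 9
R = -5 + sqrt(22) (R = -5 + sqrt(156 - 134) = -5 + sqrt(22) ≈ -0.30958)
x = 15 (x = 2*3 + 9 = 6 + 9 = 15)
(x + R)**2 = (15 + (-5 + sqrt(22)))**2 = (10 + sqrt(22))**2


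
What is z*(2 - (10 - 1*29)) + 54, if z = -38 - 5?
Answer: -849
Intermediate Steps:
z = -43
z*(2 - (10 - 1*29)) + 54 = -43*(2 - (10 - 1*29)) + 54 = -43*(2 - (10 - 29)) + 54 = -43*(2 - 1*(-19)) + 54 = -43*(2 + 19) + 54 = -43*21 + 54 = -903 + 54 = -849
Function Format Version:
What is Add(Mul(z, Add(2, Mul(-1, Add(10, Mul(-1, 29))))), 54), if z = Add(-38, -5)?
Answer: -849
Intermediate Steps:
z = -43
Add(Mul(z, Add(2, Mul(-1, Add(10, Mul(-1, 29))))), 54) = Add(Mul(-43, Add(2, Mul(-1, Add(10, Mul(-1, 29))))), 54) = Add(Mul(-43, Add(2, Mul(-1, Add(10, -29)))), 54) = Add(Mul(-43, Add(2, Mul(-1, -19))), 54) = Add(Mul(-43, Add(2, 19)), 54) = Add(Mul(-43, 21), 54) = Add(-903, 54) = -849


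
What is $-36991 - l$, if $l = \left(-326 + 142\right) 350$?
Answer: $27409$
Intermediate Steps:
$l = -64400$ ($l = \left(-184\right) 350 = -64400$)
$-36991 - l = -36991 - -64400 = -36991 + 64400 = 27409$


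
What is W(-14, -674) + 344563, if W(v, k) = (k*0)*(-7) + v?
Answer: 344549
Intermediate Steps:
W(v, k) = v (W(v, k) = 0*(-7) + v = 0 + v = v)
W(-14, -674) + 344563 = -14 + 344563 = 344549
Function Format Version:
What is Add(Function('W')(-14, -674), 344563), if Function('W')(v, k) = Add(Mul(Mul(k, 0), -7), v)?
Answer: 344549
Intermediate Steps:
Function('W')(v, k) = v (Function('W')(v, k) = Add(Mul(0, -7), v) = Add(0, v) = v)
Add(Function('W')(-14, -674), 344563) = Add(-14, 344563) = 344549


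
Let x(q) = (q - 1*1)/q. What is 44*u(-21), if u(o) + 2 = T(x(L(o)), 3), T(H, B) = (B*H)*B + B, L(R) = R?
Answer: 3212/7 ≈ 458.86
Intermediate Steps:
x(q) = (-1 + q)/q (x(q) = (q - 1)/q = (-1 + q)/q)
T(H, B) = B + H*B² (T(H, B) = H*B² + B = B + H*B²)
u(o) = 1 + 9*(-1 + o)/o (u(o) = -2 + 3*(1 + 3*((-1 + o)/o)) = -2 + 3*(1 + 3*(-1 + o)/o) = -2 + (3 + 9*(-1 + o)/o) = 1 + 9*(-1 + o)/o)
44*u(-21) = 44*(10 - 9/(-21)) = 44*(10 - 9*(-1/21)) = 44*(10 + 3/7) = 44*(73/7) = 3212/7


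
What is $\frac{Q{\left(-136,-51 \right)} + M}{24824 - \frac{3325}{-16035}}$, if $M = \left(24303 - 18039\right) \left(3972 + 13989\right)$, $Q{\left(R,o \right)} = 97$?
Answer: $\frac{360812517807}{79611233} \approx 4532.2$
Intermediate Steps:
$M = 112507704$ ($M = 6264 \cdot 17961 = 112507704$)
$\frac{Q{\left(-136,-51 \right)} + M}{24824 - \frac{3325}{-16035}} = \frac{97 + 112507704}{24824 - \frac{3325}{-16035}} = \frac{112507801}{24824 - - \frac{665}{3207}} = \frac{112507801}{24824 + \frac{665}{3207}} = \frac{112507801}{\frac{79611233}{3207}} = 112507801 \cdot \frac{3207}{79611233} = \frac{360812517807}{79611233}$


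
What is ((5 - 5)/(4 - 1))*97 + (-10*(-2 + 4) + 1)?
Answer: -19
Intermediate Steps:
((5 - 5)/(4 - 1))*97 + (-10*(-2 + 4) + 1) = (0/3)*97 + (-10*2 + 1) = (0*(⅓))*97 + (-20 + 1) = 0*97 - 19 = 0 - 19 = -19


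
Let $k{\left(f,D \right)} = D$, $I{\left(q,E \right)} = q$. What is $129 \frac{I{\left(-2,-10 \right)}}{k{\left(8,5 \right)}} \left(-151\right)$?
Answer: $\frac{38958}{5} \approx 7791.6$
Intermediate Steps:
$129 \frac{I{\left(-2,-10 \right)}}{k{\left(8,5 \right)}} \left(-151\right) = 129 \left(- \frac{2}{5}\right) \left(-151\right) = \left(- \frac{258}{5}\right) \left(-151\right) = \frac{38958}{5}$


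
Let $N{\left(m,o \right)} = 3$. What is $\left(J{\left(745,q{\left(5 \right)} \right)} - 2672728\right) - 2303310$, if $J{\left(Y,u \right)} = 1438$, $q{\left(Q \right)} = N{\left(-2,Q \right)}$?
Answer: $-4974600$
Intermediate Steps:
$q{\left(Q \right)} = 3$
$\left(J{\left(745,q{\left(5 \right)} \right)} - 2672728\right) - 2303310 = \left(1438 - 2672728\right) - 2303310 = -2671290 - 2303310 = -4974600$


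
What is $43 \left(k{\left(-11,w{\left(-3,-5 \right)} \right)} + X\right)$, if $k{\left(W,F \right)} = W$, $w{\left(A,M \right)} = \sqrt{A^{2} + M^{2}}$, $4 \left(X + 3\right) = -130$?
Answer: $- \frac{3999}{2} \approx -1999.5$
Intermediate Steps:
$X = - \frac{71}{2}$ ($X = -3 + \frac{1}{4} \left(-130\right) = -3 - \frac{65}{2} = - \frac{71}{2} \approx -35.5$)
$43 \left(k{\left(-11,w{\left(-3,-5 \right)} \right)} + X\right) = 43 \left(-11 - \frac{71}{2}\right) = 43 \left(- \frac{93}{2}\right) = - \frac{3999}{2}$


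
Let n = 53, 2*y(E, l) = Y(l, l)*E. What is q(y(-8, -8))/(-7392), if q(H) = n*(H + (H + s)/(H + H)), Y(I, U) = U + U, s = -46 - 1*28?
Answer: -216823/473088 ≈ -0.45831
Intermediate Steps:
s = -74 (s = -46 - 28 = -74)
Y(I, U) = 2*U
y(E, l) = E*l (y(E, l) = ((2*l)*E)/2 = (2*E*l)/2 = E*l)
q(H) = 53*H + 53*(-74 + H)/(2*H) (q(H) = 53*(H + (H - 74)/(H + H)) = 53*(H + (-74 + H)/((2*H))) = 53*(H + (-74 + H)*(1/(2*H))) = 53*(H + (-74 + H)/(2*H)) = 53*H + 53*(-74 + H)/(2*H))
q(y(-8, -8))/(-7392) = (53/2 - 1961/((-8*(-8))) + 53*(-8*(-8)))/(-7392) = (53/2 - 1961/64 + 53*64)*(-1/7392) = (53/2 - 1961*1/64 + 3392)*(-1/7392) = (53/2 - 1961/64 + 3392)*(-1/7392) = (216823/64)*(-1/7392) = -216823/473088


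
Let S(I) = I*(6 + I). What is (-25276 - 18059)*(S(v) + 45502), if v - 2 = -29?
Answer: -1996400115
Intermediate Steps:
v = -27 (v = 2 - 29 = -27)
(-25276 - 18059)*(S(v) + 45502) = (-25276 - 18059)*(-27*(6 - 27) + 45502) = -43335*(-27*(-21) + 45502) = -43335*(567 + 45502) = -43335*46069 = -1996400115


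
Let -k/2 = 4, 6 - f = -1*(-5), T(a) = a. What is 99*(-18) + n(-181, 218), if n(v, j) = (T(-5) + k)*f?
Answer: -1795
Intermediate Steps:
f = 1 (f = 6 - (-1)*(-5) = 6 - 1*5 = 6 - 5 = 1)
k = -8 (k = -2*4 = -8)
n(v, j) = -13 (n(v, j) = (-5 - 8)*1 = -13*1 = -13)
99*(-18) + n(-181, 218) = 99*(-18) - 13 = -1782 - 13 = -1795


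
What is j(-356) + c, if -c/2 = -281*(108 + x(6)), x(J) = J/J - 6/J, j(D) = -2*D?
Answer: 61408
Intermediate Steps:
x(J) = 1 - 6/J
c = 60696 (c = -(-562)*(108 + (-6 + 6)/6) = -(-562)*(108 + (1/6)*0) = -(-562)*(108 + 0) = -(-562)*108 = -2*(-30348) = 60696)
j(-356) + c = -2*(-356) + 60696 = 712 + 60696 = 61408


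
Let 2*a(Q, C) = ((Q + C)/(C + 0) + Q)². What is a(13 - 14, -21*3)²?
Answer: 1/63011844 ≈ 1.5870e-8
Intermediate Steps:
a(Q, C) = (Q + (C + Q)/C)²/2 (a(Q, C) = ((Q + C)/(C + 0) + Q)²/2 = ((C + Q)/C + Q)²/2 = (Q + (C + Q)/C)²/2)
a(13 - 14, -21*3)² = ((-21*3 + (13 - 14) + (-21*3)*(13 - 14))²/(2*(-21*3)²))² = ((½)*(-63 - 1 - 63*(-1))²/(-63)²)² = ((½)*(1/3969)*(-63 - 1 + 63)²)² = ((½)*(1/3969)*(-1)²)² = ((½)*(1/3969)*1)² = (1/7938)² = 1/63011844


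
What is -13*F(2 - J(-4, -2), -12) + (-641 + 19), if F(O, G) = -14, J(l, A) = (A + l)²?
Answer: -440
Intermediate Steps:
-13*F(2 - J(-4, -2), -12) + (-641 + 19) = -13*(-14) + (-641 + 19) = 182 - 622 = -440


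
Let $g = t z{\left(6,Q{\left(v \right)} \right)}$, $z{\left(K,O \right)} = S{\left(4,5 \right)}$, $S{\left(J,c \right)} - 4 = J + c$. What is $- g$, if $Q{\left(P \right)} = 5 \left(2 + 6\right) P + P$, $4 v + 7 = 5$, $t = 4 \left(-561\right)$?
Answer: $29172$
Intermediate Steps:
$t = -2244$
$v = - \frac{1}{2}$ ($v = - \frac{7}{4} + \frac{1}{4} \cdot 5 = - \frac{7}{4} + \frac{5}{4} = - \frac{1}{2} \approx -0.5$)
$Q{\left(P \right)} = 41 P$ ($Q{\left(P \right)} = 5 \cdot 8 P + P = 40 P + P = 41 P$)
$S{\left(J,c \right)} = 4 + J + c$ ($S{\left(J,c \right)} = 4 + \left(J + c\right) = 4 + J + c$)
$z{\left(K,O \right)} = 13$ ($z{\left(K,O \right)} = 4 + 4 + 5 = 13$)
$g = -29172$ ($g = \left(-2244\right) 13 = -29172$)
$- g = \left(-1\right) \left(-29172\right) = 29172$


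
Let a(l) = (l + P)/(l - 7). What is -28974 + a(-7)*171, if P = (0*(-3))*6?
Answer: -57777/2 ≈ -28889.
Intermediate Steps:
P = 0 (P = 0*6 = 0)
a(l) = l/(-7 + l) (a(l) = (l + 0)/(l - 7) = l/(-7 + l))
-28974 + a(-7)*171 = -28974 - 7/(-7 - 7)*171 = -28974 - 7/(-14)*171 = -28974 - 7*(-1/14)*171 = -28974 + (1/2)*171 = -28974 + 171/2 = -57777/2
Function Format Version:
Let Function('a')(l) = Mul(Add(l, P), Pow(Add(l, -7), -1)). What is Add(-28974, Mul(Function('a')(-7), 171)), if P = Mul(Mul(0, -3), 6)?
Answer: Rational(-57777, 2) ≈ -28889.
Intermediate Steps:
P = 0 (P = Mul(0, 6) = 0)
Function('a')(l) = Mul(l, Pow(Add(-7, l), -1)) (Function('a')(l) = Mul(Add(l, 0), Pow(Add(l, -7), -1)) = Mul(l, Pow(Add(-7, l), -1)))
Add(-28974, Mul(Function('a')(-7), 171)) = Add(-28974, Mul(Mul(-7, Pow(Add(-7, -7), -1)), 171)) = Add(-28974, Mul(Mul(-7, Pow(-14, -1)), 171)) = Add(-28974, Mul(Mul(-7, Rational(-1, 14)), 171)) = Add(-28974, Mul(Rational(1, 2), 171)) = Add(-28974, Rational(171, 2)) = Rational(-57777, 2)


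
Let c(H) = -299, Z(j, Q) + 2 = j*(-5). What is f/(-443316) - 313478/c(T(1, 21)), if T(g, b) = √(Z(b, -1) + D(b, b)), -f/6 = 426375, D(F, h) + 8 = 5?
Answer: 23289121633/22091914 ≈ 1054.2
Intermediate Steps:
D(F, h) = -3 (D(F, h) = -8 + 5 = -3)
Z(j, Q) = -2 - 5*j (Z(j, Q) = -2 + j*(-5) = -2 - 5*j)
f = -2558250 (f = -6*426375 = -2558250)
T(g, b) = √(-5 - 5*b) (T(g, b) = √((-2 - 5*b) - 3) = √(-5 - 5*b))
f/(-443316) - 313478/c(T(1, 21)) = -2558250/(-443316) - 313478/(-299) = -2558250*(-1/443316) - 313478*(-1/299) = 426375/73886 + 313478/299 = 23289121633/22091914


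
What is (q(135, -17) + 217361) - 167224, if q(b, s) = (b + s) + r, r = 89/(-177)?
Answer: 8895046/177 ≈ 50255.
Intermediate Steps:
r = -89/177 (r = 89*(-1/177) = -89/177 ≈ -0.50282)
q(b, s) = -89/177 + b + s (q(b, s) = (b + s) - 89/177 = -89/177 + b + s)
(q(135, -17) + 217361) - 167224 = ((-89/177 + 135 - 17) + 217361) - 167224 = (20797/177 + 217361) - 167224 = 38493694/177 - 167224 = 8895046/177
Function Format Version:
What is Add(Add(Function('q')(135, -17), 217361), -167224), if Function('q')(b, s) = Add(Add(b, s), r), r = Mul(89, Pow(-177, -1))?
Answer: Rational(8895046, 177) ≈ 50255.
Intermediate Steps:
r = Rational(-89, 177) (r = Mul(89, Rational(-1, 177)) = Rational(-89, 177) ≈ -0.50282)
Function('q')(b, s) = Add(Rational(-89, 177), b, s) (Function('q')(b, s) = Add(Add(b, s), Rational(-89, 177)) = Add(Rational(-89, 177), b, s))
Add(Add(Function('q')(135, -17), 217361), -167224) = Add(Add(Add(Rational(-89, 177), 135, -17), 217361), -167224) = Add(Add(Rational(20797, 177), 217361), -167224) = Add(Rational(38493694, 177), -167224) = Rational(8895046, 177)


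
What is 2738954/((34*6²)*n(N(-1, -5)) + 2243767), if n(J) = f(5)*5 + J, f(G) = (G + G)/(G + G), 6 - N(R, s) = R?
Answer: 2738954/2258455 ≈ 1.2128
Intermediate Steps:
N(R, s) = 6 - R
f(G) = 1 (f(G) = (2*G)/((2*G)) = (2*G)*(1/(2*G)) = 1)
n(J) = 5 + J (n(J) = 1*5 + J = 5 + J)
2738954/((34*6²)*n(N(-1, -5)) + 2243767) = 2738954/((34*6²)*(5 + (6 - 1*(-1))) + 2243767) = 2738954/((34*36)*(5 + (6 + 1)) + 2243767) = 2738954/(1224*(5 + 7) + 2243767) = 2738954/(1224*12 + 2243767) = 2738954/(14688 + 2243767) = 2738954/2258455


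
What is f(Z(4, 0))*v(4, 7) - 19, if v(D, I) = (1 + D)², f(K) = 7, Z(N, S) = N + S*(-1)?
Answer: 156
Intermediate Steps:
Z(N, S) = N - S
f(Z(4, 0))*v(4, 7) - 19 = 7*(1 + 4)² - 19 = 7*5² - 19 = 7*25 - 19 = 175 - 19 = 156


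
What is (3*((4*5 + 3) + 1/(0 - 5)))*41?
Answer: 14022/5 ≈ 2804.4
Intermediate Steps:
(3*((4*5 + 3) + 1/(0 - 5)))*41 = (3*((20 + 3) + 1/(-5)))*41 = (3*(23 - ⅕))*41 = (3*(114/5))*41 = (342/5)*41 = 14022/5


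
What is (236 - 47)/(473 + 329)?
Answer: 189/802 ≈ 0.23566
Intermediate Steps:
(236 - 47)/(473 + 329) = 189/802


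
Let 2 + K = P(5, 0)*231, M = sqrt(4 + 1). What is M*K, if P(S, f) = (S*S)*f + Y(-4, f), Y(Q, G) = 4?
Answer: 922*sqrt(5) ≈ 2061.7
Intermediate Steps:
P(S, f) = 4 + f*S**2 (P(S, f) = (S*S)*f + 4 = S**2*f + 4 = f*S**2 + 4 = 4 + f*S**2)
M = sqrt(5) ≈ 2.2361
K = 922 (K = -2 + (4 + 0*5**2)*231 = -2 + (4 + 0*25)*231 = -2 + (4 + 0)*231 = -2 + 4*231 = -2 + 924 = 922)
M*K = sqrt(5)*922 = 922*sqrt(5)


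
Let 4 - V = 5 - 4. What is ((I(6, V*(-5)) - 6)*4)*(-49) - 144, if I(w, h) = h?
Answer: 3972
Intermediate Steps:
V = 3 (V = 4 - (5 - 4) = 4 - 1*1 = 4 - 1 = 3)
((I(6, V*(-5)) - 6)*4)*(-49) - 144 = ((3*(-5) - 6)*4)*(-49) - 144 = ((-15 - 6)*4)*(-49) - 144 = -21*4*(-49) - 144 = -84*(-49) - 144 = 4116 - 144 = 3972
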